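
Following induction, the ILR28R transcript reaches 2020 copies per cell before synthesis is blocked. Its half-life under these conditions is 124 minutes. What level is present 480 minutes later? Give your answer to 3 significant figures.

138 copies per cell

Number of half-lives: n = 480/124 ≈ 3.871.
Remaining = 2020 × (1/2)^3.871 = 2020 × 0.068347 ≈ 138.06 copies per cell.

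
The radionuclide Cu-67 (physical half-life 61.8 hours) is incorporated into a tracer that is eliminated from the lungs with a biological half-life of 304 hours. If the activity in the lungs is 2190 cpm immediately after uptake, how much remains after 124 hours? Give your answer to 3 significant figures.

1/t_eff = 1/t_phys + 1/t_biol = 1/61.8 + 1/304 = 0.019471 per hour.
t_eff = 61.8 × 304 / (61.8 + 304) ≈ 51.359 hours.
Remaining = 2190 × (1/2)^(124/51.359) = 2190 × (1/2)^2.4144 ≈ 410.82 cpm.

411 cpm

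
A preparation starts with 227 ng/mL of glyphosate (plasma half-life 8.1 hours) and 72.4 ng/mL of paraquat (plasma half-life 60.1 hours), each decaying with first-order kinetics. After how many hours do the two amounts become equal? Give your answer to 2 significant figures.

15 hours

Set 227·(1/2)^(t/8.1) = 72.4·(1/2)^(t/60.1).
Taking log₂: log₂(227/72.4) = t·(1/8.1 − 1/60.1).
log₂(3.1354) = 1.6486; 1/8.1 − 1/60.1 = 0.10682.
t = 1.6486 / 0.10682 ≈ 15.434 hours.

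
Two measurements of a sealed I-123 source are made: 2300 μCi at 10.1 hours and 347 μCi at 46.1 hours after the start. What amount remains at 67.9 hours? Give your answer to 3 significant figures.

Over Δt = 46.1 − 10.1 = 36 hours, the level fell by a factor of 2300/347 ≈ 6.6282.
n = log₂(6.6282) ≈ 2.7286 half-lives, so t½ = 36/2.7286 ≈ 13.193 hours.
From t = 46.1 to t = 67.9: 347 × (1/2)^((67.9−46.1)/13.193) ≈ 110.39 μCi.

110 μCi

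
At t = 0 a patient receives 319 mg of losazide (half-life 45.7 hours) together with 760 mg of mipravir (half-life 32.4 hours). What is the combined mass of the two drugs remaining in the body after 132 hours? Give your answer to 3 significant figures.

88.2 mg

losazide: 319 × (1/2)^(132/45.7) = 319 × (1/2)^2.8884 ≈ 43.082 mg.
mipravir: 760 × (1/2)^(132/32.4) = 760 × (1/2)^4.0741 ≈ 45.123 mg.
Total = 43.082 + 45.123 ≈ 88.205 mg.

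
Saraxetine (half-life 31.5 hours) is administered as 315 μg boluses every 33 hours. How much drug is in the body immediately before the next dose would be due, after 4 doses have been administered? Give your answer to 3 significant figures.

The 4 doses were given 132, 99, 66, 33 hours ago.
Total = 315·(1/2)^(132/31.5) + 315·(1/2)^(99/31.5) + 315·(1/2)^(66/31.5) + 315·(1/2)^(33/31.5)
      = 17.252 + 35.663 + 73.719 + 152.39 ≈ 279.02 μg.

279 μg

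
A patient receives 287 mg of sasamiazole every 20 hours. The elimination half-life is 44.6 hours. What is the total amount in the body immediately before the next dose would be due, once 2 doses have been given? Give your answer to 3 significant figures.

364 mg

The 2 doses were given 40, 20 hours ago.
Total = 287·(1/2)^(40/44.6) + 287·(1/2)^(20/44.6)
      = 154.13 + 210.32 ≈ 364.46 mg.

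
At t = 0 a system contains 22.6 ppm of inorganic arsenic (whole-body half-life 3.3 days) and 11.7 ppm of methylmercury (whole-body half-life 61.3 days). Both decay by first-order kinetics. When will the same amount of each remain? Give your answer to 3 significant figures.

3.31 days

Set 22.6·(1/2)^(t/3.3) = 11.7·(1/2)^(t/61.3).
Taking log₂: log₂(22.6/11.7) = t·(1/3.3 − 1/61.3).
log₂(1.9316) = 0.94981; 1/3.3 − 1/61.3 = 0.28672.
t = 0.94981 / 0.28672 ≈ 3.3127 days.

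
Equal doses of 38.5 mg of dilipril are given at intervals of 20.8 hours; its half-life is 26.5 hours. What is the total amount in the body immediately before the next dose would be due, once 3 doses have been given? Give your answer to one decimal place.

The 3 doses were given 62.4, 41.6, 20.8 hours ago.
Total = 38.5·(1/2)^(62.4/26.5) + 38.5·(1/2)^(41.6/26.5) + 38.5·(1/2)^(20.8/26.5)
      = 7.527 + 12.969 + 22.345 ≈ 42.841 mg.

42.8 mg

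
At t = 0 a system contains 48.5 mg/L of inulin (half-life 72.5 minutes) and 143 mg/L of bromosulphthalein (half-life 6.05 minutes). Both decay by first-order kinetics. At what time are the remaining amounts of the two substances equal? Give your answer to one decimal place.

10.3 minutes

Set 48.5·(1/2)^(t/72.5) = 143·(1/2)^(t/6.05).
Taking log₂: log₂(48.5/143) = t·(1/72.5 − 1/6.05).
log₂(0.33916) = -1.56; 1/72.5 − 1/6.05 = -0.1515.
t = -1.56 / -0.1515 ≈ 10.297 minutes.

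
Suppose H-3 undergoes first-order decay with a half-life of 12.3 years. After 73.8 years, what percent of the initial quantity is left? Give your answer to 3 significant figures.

1.56%

n = 73.8/12.3 ≈ 6 half-lives.
Fraction remaining = (1/2)^6 ≈ 0.015625, i.e. 1.5625%.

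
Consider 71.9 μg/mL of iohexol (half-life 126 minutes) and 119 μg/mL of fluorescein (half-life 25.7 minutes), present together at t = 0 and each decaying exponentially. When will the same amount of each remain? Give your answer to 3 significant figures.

23.5 minutes

Set 71.9·(1/2)^(t/126) = 119·(1/2)^(t/25.7).
Taking log₂: log₂(71.9/119) = t·(1/126 − 1/25.7).
log₂(0.6042) = -0.7269; 1/126 − 1/25.7 = -0.030974.
t = -0.7269 / -0.030974 ≈ 23.468 minutes.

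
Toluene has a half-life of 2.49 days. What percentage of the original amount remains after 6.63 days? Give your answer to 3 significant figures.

n = 6.63/2.49 ≈ 2.6627 half-lives.
Fraction remaining = (1/2)^2.6627 ≈ 0.15793, i.e. 15.793%.

15.8%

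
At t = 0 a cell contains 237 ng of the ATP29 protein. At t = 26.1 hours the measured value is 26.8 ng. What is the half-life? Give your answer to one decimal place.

8.3 hours

A/A₀ = 26.8/237 ≈ 0.11308.
n = log₂(8.8433) ≈ 3.1446 half-lives elapsed in 26.1 hours.
t½ = 26.1/3.1446 ≈ 8.3 hours.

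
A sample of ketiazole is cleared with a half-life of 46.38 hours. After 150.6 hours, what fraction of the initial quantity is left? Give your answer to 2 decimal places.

0.11

n = 150.6/46.38 ≈ 3.2471 half-lives.
Fraction remaining = (1/2)^3.2471 ≈ 0.10532.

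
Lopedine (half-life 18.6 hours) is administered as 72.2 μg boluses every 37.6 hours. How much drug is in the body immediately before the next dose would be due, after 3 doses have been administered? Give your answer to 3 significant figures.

23.2 μg

The 3 doses were given 112.8, 75.2, 37.6 hours ago.
Total = 72.2·(1/2)^(112.8/18.6) + 72.2·(1/2)^(75.2/18.6) + 72.2·(1/2)^(37.6/18.6)
      = 1.0788 + 4.38 + 17.783 ≈ 23.242 μg.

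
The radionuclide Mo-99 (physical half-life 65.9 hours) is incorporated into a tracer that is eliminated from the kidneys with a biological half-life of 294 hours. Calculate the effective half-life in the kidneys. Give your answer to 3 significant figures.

53.8 hours

1/t_eff = 1/t_phys + 1/t_biol = 1/65.9 + 1/294 = 0.018576 per hour.
t_eff = 65.9 × 294 / (65.9 + 294) ≈ 53.833 hours.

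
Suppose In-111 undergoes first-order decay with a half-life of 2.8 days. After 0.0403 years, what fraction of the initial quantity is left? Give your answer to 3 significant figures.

0.0262

0.0403 years = 14.7095 days.
n = 14.7095/2.8 ≈ 5.2534 half-lives.
Fraction remaining = (1/2)^5.2534 ≈ 0.026216.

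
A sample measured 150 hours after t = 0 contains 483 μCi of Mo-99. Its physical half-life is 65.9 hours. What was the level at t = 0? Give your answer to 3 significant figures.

Number of half-lives elapsed: n = 150/65.9 ≈ 2.2762.
A₀ = A × 2^n = 483 × 2^2.2762 = 483 × 4.8439 ≈ 2339.6 μCi.

2340 μCi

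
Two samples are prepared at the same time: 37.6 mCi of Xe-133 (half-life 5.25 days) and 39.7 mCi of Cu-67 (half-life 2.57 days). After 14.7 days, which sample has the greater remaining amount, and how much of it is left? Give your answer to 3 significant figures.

Xe-133: 37.6 × (1/2)^2.8 ≈ 5.3989 mCi.
Cu-67: 39.7 × (1/2)^5.7198 ≈ 0.75326 mCi.
Xe-133 has more remaining, at ≈ 5.3989 mCi.

Xe-133, 5.40 mCi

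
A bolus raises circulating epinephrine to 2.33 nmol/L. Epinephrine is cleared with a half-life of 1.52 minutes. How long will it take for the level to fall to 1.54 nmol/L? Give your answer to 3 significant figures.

Fraction remaining = 1.54/2.33 ≈ 0.66094.
n = log₂(2.33/1.54) = ln(1.513)/ln 2 ≈ 0.5974 half-lives.
t = n × t½ = 0.5974 × 1.52 ≈ 0.90805 minutes.

0.908 minutes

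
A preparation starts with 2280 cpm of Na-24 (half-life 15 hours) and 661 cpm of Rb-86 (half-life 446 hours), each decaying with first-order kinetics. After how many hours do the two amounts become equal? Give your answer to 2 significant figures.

28 hours

Set 2280·(1/2)^(t/15) = 661·(1/2)^(t/446).
Taking log₂: log₂(2280/661) = t·(1/15 − 1/446).
log₂(3.4493) = 1.7863; 1/15 − 1/446 = 0.064425.
t = 1.7863 / 0.064425 ≈ 27.727 hours.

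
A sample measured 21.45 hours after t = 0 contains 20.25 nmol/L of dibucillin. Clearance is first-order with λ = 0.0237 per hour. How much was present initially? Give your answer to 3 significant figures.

33.7 nmol/L

t½ = ln 2 / λ = 0.69315 / 0.0237 ≈ 29.247 hours.
Number of half-lives elapsed: n = 21.45/29.247 ≈ 0.73342.
A₀ = A × 2^n = 20.25 × 2^0.73342 = 20.25 × 1.6626 ≈ 33.667 nmol/L.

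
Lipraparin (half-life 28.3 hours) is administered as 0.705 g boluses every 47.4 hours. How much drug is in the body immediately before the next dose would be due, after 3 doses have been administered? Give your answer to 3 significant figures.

0.312 g

The 3 doses were given 142.2, 94.8, 47.4 hours ago.
Total = 0.705·(1/2)^(142.2/28.3) + 0.705·(1/2)^(94.8/28.3) + 0.705·(1/2)^(47.4/28.3)
      = 0.021657 + 0.06915 + 0.2208 ≈ 0.3116 g.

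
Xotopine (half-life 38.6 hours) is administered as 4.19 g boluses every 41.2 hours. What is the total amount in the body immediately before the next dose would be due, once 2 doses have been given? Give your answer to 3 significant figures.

The 2 doses were given 82.4, 41.2 hours ago.
Total = 4.19·(1/2)^(82.4/38.6) + 4.19·(1/2)^(41.2/38.6)
      = 0.95412 + 1.9994 ≈ 2.9536 g.

2.95 g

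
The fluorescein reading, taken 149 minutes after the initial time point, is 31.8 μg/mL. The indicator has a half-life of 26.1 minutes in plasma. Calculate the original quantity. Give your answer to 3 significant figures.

Number of half-lives elapsed: n = 149/26.1 ≈ 5.7088.
A₀ = A × 2^n = 31.8 × 2^5.7088 = 31.8 × 52.303 ≈ 1663.2 μg/mL.

1660 μg/mL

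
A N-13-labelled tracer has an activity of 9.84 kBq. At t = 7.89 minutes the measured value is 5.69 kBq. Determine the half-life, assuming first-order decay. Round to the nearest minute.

A/A₀ = 5.69/9.84 ≈ 0.57825.
n = log₂(1.7293) ≈ 0.79023 half-lives elapsed in 7.89 minutes.
t½ = 7.89/0.79023 ≈ 9.9844 minutes.

10 minutes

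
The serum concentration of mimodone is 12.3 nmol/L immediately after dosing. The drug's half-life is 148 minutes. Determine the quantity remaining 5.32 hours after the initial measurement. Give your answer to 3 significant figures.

2.76 nmol/L

Convert the elapsed time: 5.32 hours = 319.2 minutes.
Number of half-lives: n = 319.2/148 ≈ 2.1568.
Remaining = 12.3 × (1/2)^2.1568 = 12.3 × 0.22426 ≈ 2.7584 nmol/L.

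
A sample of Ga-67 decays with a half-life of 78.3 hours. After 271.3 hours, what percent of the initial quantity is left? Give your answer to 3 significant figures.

n = 271.3/78.3 ≈ 3.4649 half-lives.
Fraction remaining = (1/2)^3.4649 ≈ 0.090567, i.e. 9.0567%.

9.06%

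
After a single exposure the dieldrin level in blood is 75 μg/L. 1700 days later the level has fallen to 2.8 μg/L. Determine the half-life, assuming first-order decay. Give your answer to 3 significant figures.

A/A₀ = 2.8/75 ≈ 0.037333.
n = log₂(26.786) ≈ 4.7434 half-lives elapsed in 1700 days.
t½ = 1700/4.7434 ≈ 358.39 days.

358 days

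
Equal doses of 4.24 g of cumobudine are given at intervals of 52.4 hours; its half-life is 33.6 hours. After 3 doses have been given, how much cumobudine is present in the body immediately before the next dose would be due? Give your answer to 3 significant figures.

2.09 g

The 3 doses were given 157.2, 104.8, 52.4 hours ago.
Total = 4.24·(1/2)^(157.2/33.6) + 4.24·(1/2)^(104.8/33.6) + 4.24·(1/2)^(52.4/33.6)
      = 0.16557 + 0.48802 + 1.4385 ≈ 2.0921 g.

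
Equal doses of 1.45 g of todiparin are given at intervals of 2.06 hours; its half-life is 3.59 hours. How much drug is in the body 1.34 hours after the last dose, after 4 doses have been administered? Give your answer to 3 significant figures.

2.72 g

The 4 doses were given 7.52, 5.46, 3.4, 1.34 hours ago.
Total = 1.45·(1/2)^(7.52/3.59) + 1.45·(1/2)^(5.46/3.59) + 1.45·(1/2)^(3.4/3.59) + 1.45·(1/2)^(1.34/3.59)
      = 0.33947 + 0.50528 + 0.75209 + 1.1195 ≈ 2.7163 g.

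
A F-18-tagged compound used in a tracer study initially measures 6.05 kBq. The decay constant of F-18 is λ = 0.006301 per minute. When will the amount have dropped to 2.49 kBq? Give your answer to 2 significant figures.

140 minutes

t½ = ln 2 / λ = 0.69315 / 0.006301 ≈ 110.01 minutes.
Fraction remaining = 2.49/6.05 ≈ 0.41157.
n = log₂(6.05/2.49) = ln(2.4297)/ln 2 ≈ 1.2808 half-lives.
t = n × t½ = 1.2808 × 110.01 ≈ 140.89 minutes.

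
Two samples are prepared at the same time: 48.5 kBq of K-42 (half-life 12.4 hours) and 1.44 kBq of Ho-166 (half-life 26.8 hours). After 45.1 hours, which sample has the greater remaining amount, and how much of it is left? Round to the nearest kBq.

K-42: 48.5 × (1/2)^3.6371 ≈ 3.8982 kBq.
Ho-166: 1.44 × (1/2)^1.6828 ≈ 0.44852 kBq.
K-42 has more remaining, at ≈ 3.8982 kBq.

K-42, 4 kBq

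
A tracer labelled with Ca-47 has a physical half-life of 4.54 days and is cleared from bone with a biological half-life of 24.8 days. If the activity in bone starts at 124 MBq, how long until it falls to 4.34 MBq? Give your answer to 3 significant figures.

1/t_eff = 1/t_phys + 1/t_biol = 1/4.54 + 1/24.8 = 0.26059 per day.
t_eff = 4.54 × 24.8 / (4.54 + 24.8) ≈ 3.8375 days.
n = log₂(124/4.34) ≈ 4.8365; t = 4.8365 × 3.8375 ≈ 18.56 days.

18.6 days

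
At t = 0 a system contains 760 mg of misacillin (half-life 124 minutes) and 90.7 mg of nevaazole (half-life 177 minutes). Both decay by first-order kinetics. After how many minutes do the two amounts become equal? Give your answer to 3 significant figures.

1270 minutes

Set 760·(1/2)^(t/124) = 90.7·(1/2)^(t/177).
Taking log₂: log₂(760/90.7) = t·(1/124 − 1/177).
log₂(8.3793) = 3.0668; 1/124 − 1/177 = 0.0024148.
t = 3.0668 / 0.0024148 ≈ 1270 minutes.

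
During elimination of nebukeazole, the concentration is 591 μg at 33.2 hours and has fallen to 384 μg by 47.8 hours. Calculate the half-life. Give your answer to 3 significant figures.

Over Δt = 47.8 − 33.2 = 14.6 hours, the level fell by a factor of 591/384 ≈ 1.5391.
n = log₂(1.5391) ≈ 0.62205 half-lives, so t½ = 14.6/0.62205 ≈ 23.471 hours.

23.5 hours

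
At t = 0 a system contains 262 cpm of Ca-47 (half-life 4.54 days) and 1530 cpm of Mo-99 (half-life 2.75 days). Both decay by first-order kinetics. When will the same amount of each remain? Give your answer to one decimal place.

17.8 days

Set 262·(1/2)^(t/4.54) = 1530·(1/2)^(t/2.75).
Taking log₂: log₂(262/1530) = t·(1/4.54 − 1/2.75).
log₂(0.17124) = -2.5459; 1/4.54 − 1/2.75 = -0.14337.
t = -2.5459 / -0.14337 ≈ 17.757 days.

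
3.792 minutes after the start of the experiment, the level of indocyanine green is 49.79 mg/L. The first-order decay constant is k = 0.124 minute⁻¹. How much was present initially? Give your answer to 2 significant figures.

80 mg/L

t½ = ln 2 / k = 0.69315 / 0.124 ≈ 5.5899 minutes.
Number of half-lives elapsed: n = 3.792/5.5899 ≈ 0.67837.
A₀ = A × 2^n = 49.79 × 2^0.67837 = 49.79 × 1.6003 ≈ 79.68 mg/L.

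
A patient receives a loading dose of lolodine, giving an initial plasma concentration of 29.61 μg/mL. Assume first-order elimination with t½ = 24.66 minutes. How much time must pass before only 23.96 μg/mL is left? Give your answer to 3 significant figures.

7.53 minutes

Fraction remaining = 23.96/29.61 ≈ 0.80919.
n = log₂(29.61/23.96) = ln(1.2358)/ln 2 ≈ 0.30546 half-lives.
t = n × t½ = 0.30546 × 24.66 ≈ 7.5326 minutes.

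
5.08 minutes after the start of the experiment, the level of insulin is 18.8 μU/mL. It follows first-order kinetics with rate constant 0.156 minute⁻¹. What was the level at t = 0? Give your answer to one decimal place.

41.5 μU/mL

t½ = ln 2 / λ = 0.69315 / 0.156 ≈ 4.4433 minutes.
Number of half-lives elapsed: n = 5.08/4.4433 ≈ 1.1433.
A₀ = A × 2^n = 18.8 × 2^1.1433 = 18.8 × 2.2089 ≈ 41.527 μU/mL.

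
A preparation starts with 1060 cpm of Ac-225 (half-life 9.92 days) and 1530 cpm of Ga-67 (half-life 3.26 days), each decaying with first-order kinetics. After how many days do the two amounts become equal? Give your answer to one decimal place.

Set 1060·(1/2)^(t/9.92) = 1530·(1/2)^(t/3.26).
Taking log₂: log₂(1060/1530) = t·(1/9.92 − 1/3.26).
log₂(0.69281) = -0.52947; 1/9.92 − 1/3.26 = -0.20594.
t = -0.52947 / -0.20594 ≈ 2.571 days.

2.6 days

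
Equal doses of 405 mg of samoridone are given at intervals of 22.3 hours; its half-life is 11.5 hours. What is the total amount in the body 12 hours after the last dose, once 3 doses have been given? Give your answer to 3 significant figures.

The 3 doses were given 56.6, 34.3, 12 hours ago.
Total = 405·(1/2)^(56.6/11.5) + 405·(1/2)^(34.3/11.5) + 405·(1/2)^(12/11.5)
      = 13.362 + 51.239 + 196.49 ≈ 261.09 mg.

261 mg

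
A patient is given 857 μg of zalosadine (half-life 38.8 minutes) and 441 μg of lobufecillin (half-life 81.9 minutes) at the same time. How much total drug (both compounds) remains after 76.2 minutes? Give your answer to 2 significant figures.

zalosadine: 857 × (1/2)^(76.2/38.8) = 857 × (1/2)^1.9639 ≈ 219.68 μg.
lobufecillin: 441 × (1/2)^(76.2/81.9) = 441 × (1/2)^0.9304 ≈ 231.4 μg.
Total = 219.68 + 231.4 ≈ 451.07 μg.

450 μg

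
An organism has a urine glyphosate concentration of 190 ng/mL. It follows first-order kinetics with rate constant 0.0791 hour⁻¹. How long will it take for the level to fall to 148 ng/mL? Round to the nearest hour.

t½ = ln 2 / λ = 0.69315 / 0.0791 ≈ 8.7629 hours.
Fraction remaining = 148/190 ≈ 0.77895.
n = log₂(190/148) = ln(1.2838)/ln 2 ≈ 0.3604 half-lives.
t = n × t½ = 0.3604 × 8.7629 ≈ 3.1582 hours.

3 hours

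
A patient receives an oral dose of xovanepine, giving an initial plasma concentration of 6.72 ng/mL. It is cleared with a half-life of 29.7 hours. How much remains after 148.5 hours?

Elapsed time is 5 half-lives (148.5/29.7).
Each half-life halves the amount: 6.72 × (1/2)^5 = 6.72/32 = 0.21 ng/mL.

0.21 ng/mL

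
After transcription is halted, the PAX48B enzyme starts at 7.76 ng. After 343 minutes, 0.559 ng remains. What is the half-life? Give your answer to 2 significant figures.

90 minutes

A/A₀ = 0.559/7.76 ≈ 0.072036.
n = log₂(13.882) ≈ 3.7951 half-lives elapsed in 343 minutes.
t½ = 343/3.7951 ≈ 90.379 minutes.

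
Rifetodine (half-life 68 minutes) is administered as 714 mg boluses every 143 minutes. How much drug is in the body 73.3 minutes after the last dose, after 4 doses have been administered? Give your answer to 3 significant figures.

440 mg

The 4 doses were given 502.3, 359.3, 216.3, 73.3 minutes ago.
Total = 714·(1/2)^(502.3/68) + 714·(1/2)^(359.3/68) + 714·(1/2)^(216.3/68) + 714·(1/2)^(73.3/68)
      = 4.2664 + 18.328 + 78.733 + 338.22 ≈ 439.55 mg.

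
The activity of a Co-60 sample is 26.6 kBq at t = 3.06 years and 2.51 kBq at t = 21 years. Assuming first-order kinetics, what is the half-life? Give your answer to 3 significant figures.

Over Δt = 21 − 3.06 = 17.94 years, the level fell by a factor of 26.6/2.51 ≈ 10.598.
n = log₂(10.598) ≈ 3.4057 half-lives, so t½ = 17.94/3.4057 ≈ 5.2677 years.

5.27 years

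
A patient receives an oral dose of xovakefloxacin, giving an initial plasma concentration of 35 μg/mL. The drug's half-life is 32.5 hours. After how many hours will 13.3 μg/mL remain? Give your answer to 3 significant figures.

Fraction remaining = 13.3/35 ≈ 0.38.
n = log₂(35/13.3) = ln(2.6316)/ln 2 ≈ 1.3959 half-lives.
t = n × t½ = 1.3959 × 32.5 ≈ 45.368 hours.

45.4 hours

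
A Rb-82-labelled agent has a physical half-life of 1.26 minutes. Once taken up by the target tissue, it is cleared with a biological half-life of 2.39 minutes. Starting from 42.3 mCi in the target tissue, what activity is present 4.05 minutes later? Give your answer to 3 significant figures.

1/t_eff = 1/t_phys + 1/t_biol = 1/1.26 + 1/2.39 = 1.2121 per minute.
t_eff = 1.26 × 2.39 / (1.26 + 2.39) ≈ 0.82504 minutes.
Remaining = 42.3 × (1/2)^(4.05/0.82504) = 42.3 × (1/2)^4.9088 ≈ 1.4081 mCi.

1.41 mCi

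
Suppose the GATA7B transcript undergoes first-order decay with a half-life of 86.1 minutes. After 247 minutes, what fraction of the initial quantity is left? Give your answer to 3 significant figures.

0.137

n = 247/86.1 ≈ 2.8688 half-lives.
Fraction remaining = (1/2)^2.8688 ≈ 0.1369.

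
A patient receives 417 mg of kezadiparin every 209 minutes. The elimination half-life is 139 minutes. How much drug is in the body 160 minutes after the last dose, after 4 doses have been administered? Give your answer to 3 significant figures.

286 mg

The 4 doses were given 787, 578, 369, 160 minutes ago.
Total = 417·(1/2)^(787/139) + 417·(1/2)^(578/139) + 417·(1/2)^(369/139) + 417·(1/2)^(160/139)
      = 8.2365 + 23.355 + 66.221 + 187.77 ≈ 285.58 mg.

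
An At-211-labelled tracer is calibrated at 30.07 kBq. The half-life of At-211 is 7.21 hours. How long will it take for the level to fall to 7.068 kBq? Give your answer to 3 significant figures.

15.1 hours

Fraction remaining = 7.068/30.07 ≈ 0.23505.
n = log₂(30.07/7.068) = ln(4.2544)/ln 2 ≈ 2.089 half-lives.
t = n × t½ = 2.089 × 7.21 ≈ 15.061 hours.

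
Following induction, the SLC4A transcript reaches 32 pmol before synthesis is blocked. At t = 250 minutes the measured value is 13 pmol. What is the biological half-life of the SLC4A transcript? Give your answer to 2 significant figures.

A/A₀ = 13/32 ≈ 0.40625.
n = log₂(2.4615) ≈ 1.2996 half-lives elapsed in 250 minutes.
t½ = 250/1.2996 ≈ 192.37 minutes.

190 minutes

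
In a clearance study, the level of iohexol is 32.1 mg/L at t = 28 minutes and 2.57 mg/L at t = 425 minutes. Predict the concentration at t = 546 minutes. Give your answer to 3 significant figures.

Over Δt = 425 − 28 = 397 minutes, the level fell by a factor of 32.1/2.57 ≈ 12.49.
n = log₂(12.49) ≈ 3.6427 half-lives, so t½ = 397/3.6427 ≈ 108.98 minutes.
From t = 425 to t = 546: 2.57 × (1/2)^((546−425)/108.98) ≈ 1.1905 mg/L.

1.19 mg/L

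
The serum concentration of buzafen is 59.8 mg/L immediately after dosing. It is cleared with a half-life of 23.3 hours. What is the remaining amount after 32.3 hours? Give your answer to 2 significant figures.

23 mg/L

Number of half-lives: n = 32.3/23.3 ≈ 1.3863.
Remaining = 59.8 × (1/2)^1.3863 = 59.8 × 0.38255 ≈ 22.877 mg/L.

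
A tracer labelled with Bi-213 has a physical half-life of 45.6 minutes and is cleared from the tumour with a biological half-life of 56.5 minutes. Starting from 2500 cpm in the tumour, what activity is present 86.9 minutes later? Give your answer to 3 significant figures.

1/t_eff = 1/t_phys + 1/t_biol = 1/45.6 + 1/56.5 = 0.039629 per minute.
t_eff = 45.6 × 56.5 / (45.6 + 56.5) ≈ 25.234 minutes.
Remaining = 2500 × (1/2)^(86.9/25.234) = 2500 × (1/2)^3.4438 ≈ 229.76 cpm.

230 cpm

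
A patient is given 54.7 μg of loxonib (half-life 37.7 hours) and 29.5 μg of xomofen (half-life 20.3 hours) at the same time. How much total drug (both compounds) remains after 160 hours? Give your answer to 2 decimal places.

loxonib: 54.7 × (1/2)^(160/37.7) = 54.7 × (1/2)^4.244 ≈ 2.8867 μg.
xomofen: 29.5 × (1/2)^(160/20.3) = 29.5 × (1/2)^7.8818 ≈ 0.12508 μg.
Total = 2.8867 + 0.12508 ≈ 3.0118 μg.

3.01 μg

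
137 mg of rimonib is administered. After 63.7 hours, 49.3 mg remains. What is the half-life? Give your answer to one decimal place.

43.2 hours

A/A₀ = 49.3/137 ≈ 0.35985.
n = log₂(2.7789) ≈ 1.4745 half-lives elapsed in 63.7 hours.
t½ = 63.7/1.4745 ≈ 43.201 hours.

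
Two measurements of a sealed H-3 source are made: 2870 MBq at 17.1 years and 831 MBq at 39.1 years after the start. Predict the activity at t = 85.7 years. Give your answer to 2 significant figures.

Over Δt = 39.1 − 17.1 = 22 years, the level fell by a factor of 2870/831 ≈ 3.4537.
n = log₂(3.4537) ≈ 1.7881 half-lives, so t½ = 22/1.7881 ≈ 12.303 years.
From t = 39.1 to t = 85.7: 831 × (1/2)^((85.7−39.1)/12.303) ≈ 60.176 MBq.

60 MBq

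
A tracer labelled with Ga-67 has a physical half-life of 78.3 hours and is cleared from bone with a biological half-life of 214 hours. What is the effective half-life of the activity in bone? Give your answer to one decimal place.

1/t_eff = 1/t_phys + 1/t_biol = 1/78.3 + 1/214 = 0.017444 per hour.
t_eff = 78.3 × 214 / (78.3 + 214) ≈ 57.325 hours.

57.3 hours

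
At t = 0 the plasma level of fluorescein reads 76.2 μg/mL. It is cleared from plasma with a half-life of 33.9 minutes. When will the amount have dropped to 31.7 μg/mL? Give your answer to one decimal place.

Fraction remaining = 31.7/76.2 ≈ 0.41601.
n = log₂(76.2/31.7) = ln(2.4038)/ln 2 ≈ 1.2653 half-lives.
t = n × t½ = 1.2653 × 33.9 ≈ 42.894 minutes.

42.9 minutes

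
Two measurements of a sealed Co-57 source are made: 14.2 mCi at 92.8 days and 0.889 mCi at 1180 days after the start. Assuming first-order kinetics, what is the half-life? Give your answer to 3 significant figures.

272 days

Over Δt = 1180 − 92.8 = 1087.2 days, the level fell by a factor of 14.2/0.889 ≈ 15.973.
n = log₂(15.973) ≈ 3.9976 half-lives, so t½ = 1087.2/3.9976 ≈ 271.97 days.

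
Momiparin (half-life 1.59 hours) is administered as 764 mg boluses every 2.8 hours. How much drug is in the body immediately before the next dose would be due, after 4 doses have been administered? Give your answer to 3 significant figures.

317 mg

The 4 doses were given 11.2, 8.4, 5.6, 2.8 hours ago.
Total = 764·(1/2)^(11.2/1.59) + 764·(1/2)^(8.4/1.59) + 764·(1/2)^(5.6/1.59) + 764·(1/2)^(2.8/1.59)
      = 5.7894 + 19.622 + 66.506 + 225.41 ≈ 317.33 mg.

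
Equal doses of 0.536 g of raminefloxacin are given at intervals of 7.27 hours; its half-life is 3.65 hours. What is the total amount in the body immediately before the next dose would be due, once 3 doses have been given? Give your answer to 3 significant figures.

The 3 doses were given 21.81, 14.54, 7.27 hours ago.
Total = 0.536·(1/2)^(21.81/3.65) + 0.536·(1/2)^(14.54/3.65) + 0.536·(1/2)^(7.27/3.65)
      = 0.0085194 + 0.033884 + 0.13477 ≈ 0.17717 g.

0.177 g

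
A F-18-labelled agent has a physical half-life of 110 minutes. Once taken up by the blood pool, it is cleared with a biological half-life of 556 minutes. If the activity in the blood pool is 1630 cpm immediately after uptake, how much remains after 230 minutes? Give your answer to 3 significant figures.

287 cpm

1/t_eff = 1/t_phys + 1/t_biol = 1/110 + 1/556 = 0.010889 per minute.
t_eff = 110 × 556 / (110 + 556) ≈ 91.832 minutes.
Remaining = 1630 × (1/2)^(230/91.832) = 1630 × (1/2)^2.5046 ≈ 287.23 cpm.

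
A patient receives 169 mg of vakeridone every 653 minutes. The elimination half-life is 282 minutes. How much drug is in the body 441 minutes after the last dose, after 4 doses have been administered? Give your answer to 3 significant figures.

The 4 doses were given 2400, 1747, 1094, 441 minutes ago.
Total = 169·(1/2)^(2400/282) + 169·(1/2)^(1747/282) + 169·(1/2)^(1094/282) + 169·(1/2)^(441/282)
      = 0.46337 + 2.3067 + 11.483 + 57.165 ≈ 71.418 mg.

71.4 mg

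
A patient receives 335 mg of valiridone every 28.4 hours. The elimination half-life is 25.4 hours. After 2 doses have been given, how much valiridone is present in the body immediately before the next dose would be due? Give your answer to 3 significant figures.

225 mg

The 2 doses were given 56.8, 28.4 hours ago.
Total = 335·(1/2)^(56.8/25.4) + 335·(1/2)^(28.4/25.4)
      = 71.101 + 154.33 ≈ 225.43 mg.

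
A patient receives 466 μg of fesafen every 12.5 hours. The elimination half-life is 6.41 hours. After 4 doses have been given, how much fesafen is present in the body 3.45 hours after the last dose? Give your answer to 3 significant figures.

431 μg

The 4 doses were given 40.95, 28.45, 15.95, 3.45 hours ago.
Total = 466·(1/2)^(40.95/6.41) + 466·(1/2)^(28.45/6.41) + 466·(1/2)^(15.95/6.41) + 466·(1/2)^(3.45/6.41)
      = 5.5625 + 21.493 + 83.049 + 320.9 ≈ 431 μg.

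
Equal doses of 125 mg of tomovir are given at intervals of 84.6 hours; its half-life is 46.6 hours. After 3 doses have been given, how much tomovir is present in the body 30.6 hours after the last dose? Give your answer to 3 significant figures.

108 mg

The 3 doses were given 199.8, 115.2, 30.6 hours ago.
Total = 125·(1/2)^(199.8/46.6) + 125·(1/2)^(115.2/46.6) + 125·(1/2)^(30.6/46.6)
      = 6.4007 + 22.529 + 79.294 ≈ 108.22 mg.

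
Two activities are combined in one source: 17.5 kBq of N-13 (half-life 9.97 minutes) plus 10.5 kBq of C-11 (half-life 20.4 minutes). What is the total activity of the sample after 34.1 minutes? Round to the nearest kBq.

5 kBq

N-13: 17.5 × (1/2)^(34.1/9.97) = 17.5 × (1/2)^3.4203 ≈ 1.6347 kBq.
C-11: 10.5 × (1/2)^(34.1/20.4) = 10.5 × (1/2)^1.6716 ≈ 3.2961 kBq.
Total = 1.6347 + 3.2961 ≈ 4.9308 kBq.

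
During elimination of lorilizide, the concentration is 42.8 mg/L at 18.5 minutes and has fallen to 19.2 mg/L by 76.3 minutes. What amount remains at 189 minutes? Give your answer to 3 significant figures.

Over Δt = 76.3 − 18.5 = 57.8 minutes, the level fell by a factor of 42.8/19.2 ≈ 2.2292.
n = log₂(2.2292) ≈ 1.1565 half-lives, so t½ = 57.8/1.1565 ≈ 49.978 minutes.
From t = 76.3 to t = 189: 19.2 × (1/2)^((189−76.3)/49.978) ≈ 4.0224 mg/L.

4.02 mg/L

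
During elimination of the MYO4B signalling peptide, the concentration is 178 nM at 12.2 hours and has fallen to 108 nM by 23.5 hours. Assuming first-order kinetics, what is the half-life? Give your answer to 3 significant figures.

Over Δt = 23.5 − 12.2 = 11.3 hours, the level fell by a factor of 178/108 ≈ 1.6481.
n = log₂(1.6481) ≈ 0.72085 half-lives, so t½ = 11.3/0.72085 ≈ 15.676 hours.

15.7 hours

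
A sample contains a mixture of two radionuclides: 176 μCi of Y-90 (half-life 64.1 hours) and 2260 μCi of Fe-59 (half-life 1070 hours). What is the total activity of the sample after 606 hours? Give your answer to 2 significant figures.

1500 μCi

Y-90: 176 × (1/2)^(606/64.1) = 176 × (1/2)^9.454 ≈ 0.25095 μCi.
Fe-59: 2260 × (1/2)^(606/1070) = 2260 × (1/2)^0.56636 ≈ 1526.2 μCi.
Total = 0.25095 + 1526.2 ≈ 1526.5 μCi.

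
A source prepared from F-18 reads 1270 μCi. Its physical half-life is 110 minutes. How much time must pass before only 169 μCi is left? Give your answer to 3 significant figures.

Fraction remaining = 169/1270 ≈ 0.13307.
n = log₂(1270/169) = ln(7.5148)/ln 2 ≈ 2.9097 half-lives.
t = n × t½ = 2.9097 × 110 ≈ 320.07 minutes.

320 minutes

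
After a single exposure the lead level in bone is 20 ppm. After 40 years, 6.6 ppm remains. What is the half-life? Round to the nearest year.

A/A₀ = 6.6/20 ≈ 0.33.
n = log₂(3.0303) ≈ 1.5995 half-lives elapsed in 40 years.
t½ = 40/1.5995 ≈ 25.008 years.

25 years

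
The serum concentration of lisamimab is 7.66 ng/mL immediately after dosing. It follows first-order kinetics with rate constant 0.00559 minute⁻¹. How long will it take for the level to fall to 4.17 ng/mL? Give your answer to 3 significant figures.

109 minutes

t½ = ln 2 / λ = 0.69315 / 0.00559 ≈ 124 minutes.
Fraction remaining = 4.17/7.66 ≈ 0.54439.
n = log₂(7.66/4.17) = ln(1.8369)/ln 2 ≈ 0.8773 half-lives.
t = n × t½ = 0.8773 × 124 ≈ 108.78 minutes.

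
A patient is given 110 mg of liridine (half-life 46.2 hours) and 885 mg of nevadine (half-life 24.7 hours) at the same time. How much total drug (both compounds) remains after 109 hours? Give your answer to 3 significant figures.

63.0 mg

liridine: 110 × (1/2)^(109/46.2) = 110 × (1/2)^2.3593 ≈ 21.437 mg.
nevadine: 885 × (1/2)^(109/24.7) = 885 × (1/2)^4.413 ≈ 41.544 mg.
Total = 21.437 + 41.544 ≈ 62.982 mg.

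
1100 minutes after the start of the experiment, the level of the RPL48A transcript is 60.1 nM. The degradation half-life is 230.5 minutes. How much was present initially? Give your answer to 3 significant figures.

1640 nM

Number of half-lives elapsed: n = 1100/230.5 ≈ 4.7722.
A₀ = A × 2^n = 60.1 × 2^4.7722 = 60.1 × 27.327 ≈ 1642.3 nM.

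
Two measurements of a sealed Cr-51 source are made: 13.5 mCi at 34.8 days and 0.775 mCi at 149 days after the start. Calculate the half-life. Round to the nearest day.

28 days

Over Δt = 149 − 34.8 = 114.2 days, the level fell by a factor of 13.5/0.775 ≈ 17.419.
n = log₂(17.419) ≈ 4.1226 half-lives, so t½ = 114.2/4.1226 ≈ 27.701 days.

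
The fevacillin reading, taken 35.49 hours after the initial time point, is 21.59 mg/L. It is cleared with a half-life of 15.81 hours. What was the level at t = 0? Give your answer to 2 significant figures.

100 mg/L

Number of half-lives elapsed: n = 35.49/15.81 ≈ 2.2448.
A₀ = A × 2^n = 21.59 × 2^2.2448 = 21.59 × 4.7397 ≈ 102.33 mg/L.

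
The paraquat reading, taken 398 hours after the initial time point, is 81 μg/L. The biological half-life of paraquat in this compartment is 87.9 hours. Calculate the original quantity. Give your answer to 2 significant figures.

1900 μg/L

Number of half-lives elapsed: n = 398/87.9 ≈ 4.5279.
A₀ = A × 2^n = 81 × 2^4.5279 = 81 × 23.069 ≈ 1868.6 μg/L.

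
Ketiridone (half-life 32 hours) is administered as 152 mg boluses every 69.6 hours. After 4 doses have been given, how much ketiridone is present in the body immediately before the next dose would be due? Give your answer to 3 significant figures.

The 4 doses were given 278.4, 208.8, 139.2, 69.6 hours ago.
Total = 152·(1/2)^(278.4/32) + 152·(1/2)^(208.8/32) + 152·(1/2)^(139.2/32) + 152·(1/2)^(69.6/32)
      = 0.3655 + 1.6505 + 7.4535 + 33.659 ≈ 43.129 mg.

43.1 mg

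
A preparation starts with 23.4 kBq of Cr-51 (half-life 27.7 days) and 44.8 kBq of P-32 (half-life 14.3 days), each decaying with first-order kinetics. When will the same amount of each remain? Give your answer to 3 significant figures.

27.7 days

Set 23.4·(1/2)^(t/27.7) = 44.8·(1/2)^(t/14.3).
Taking log₂: log₂(23.4/44.8) = t·(1/27.7 − 1/14.3).
log₂(0.52232) = -0.93699; 1/27.7 − 1/14.3 = -0.033829.
t = -0.93699 / -0.033829 ≈ 27.698 days.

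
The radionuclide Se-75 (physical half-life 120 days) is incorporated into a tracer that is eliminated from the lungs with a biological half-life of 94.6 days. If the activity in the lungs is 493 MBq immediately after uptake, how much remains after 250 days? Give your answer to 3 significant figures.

18.6 MBq

1/t_eff = 1/t_phys + 1/t_biol = 1/120 + 1/94.6 = 0.018904 per day.
t_eff = 120 × 94.6 / (120 + 94.6) ≈ 52.898 days.
Remaining = 493 × (1/2)^(250/52.898) = 493 × (1/2)^4.726 ≈ 18.628 MBq.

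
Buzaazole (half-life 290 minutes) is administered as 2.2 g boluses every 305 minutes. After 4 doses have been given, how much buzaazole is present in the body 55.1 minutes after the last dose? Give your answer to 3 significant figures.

3.52 g

The 4 doses were given 970.1, 665.1, 360.1, 55.1 minutes ago.
Total = 2.2·(1/2)^(970.1/290) + 2.2·(1/2)^(665.1/290) + 2.2·(1/2)^(360.1/290) + 2.2·(1/2)^(55.1/290)
      = 0.21648 + 0.44877 + 0.93031 + 1.9285 ≈ 3.5241 g.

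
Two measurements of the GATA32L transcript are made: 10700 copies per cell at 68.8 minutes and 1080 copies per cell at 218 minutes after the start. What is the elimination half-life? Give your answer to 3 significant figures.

Over Δt = 218 − 68.8 = 149.2 minutes, the level fell by a factor of 10700/1080 ≈ 9.9074.
n = log₂(9.9074) ≈ 3.3085 half-lives, so t½ = 149.2/3.3085 ≈ 45.096 minutes.

45.1 minutes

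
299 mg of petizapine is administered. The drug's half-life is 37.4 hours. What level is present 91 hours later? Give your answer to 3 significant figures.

Number of half-lives: n = 91/37.4 ≈ 2.4332.
Remaining = 299 × (1/2)^2.4332 = 299 × 0.18516 ≈ 55.363 mg.

55.4 mg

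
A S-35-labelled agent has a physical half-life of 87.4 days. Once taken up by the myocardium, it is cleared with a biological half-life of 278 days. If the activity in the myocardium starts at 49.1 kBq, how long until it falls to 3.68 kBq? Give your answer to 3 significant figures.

1/t_eff = 1/t_phys + 1/t_biol = 1/87.4 + 1/278 = 0.015039 per day.
t_eff = 87.4 × 278 / (87.4 + 278) ≈ 66.495 days.
n = log₂(49.1/3.68) ≈ 3.7379; t = 3.7379 × 66.495 ≈ 248.55 days.

249 days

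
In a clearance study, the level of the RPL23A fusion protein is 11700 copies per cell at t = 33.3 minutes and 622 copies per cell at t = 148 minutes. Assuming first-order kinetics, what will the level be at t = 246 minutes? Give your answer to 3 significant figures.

50.7 copies per cell

Over Δt = 148 − 33.3 = 114.7 minutes, the level fell by a factor of 11700/622 ≈ 18.81.
n = log₂(18.81) ≈ 4.2335 half-lives, so t½ = 114.7/4.2335 ≈ 27.094 minutes.
From t = 148 to t = 246: 622 × (1/2)^((246−148)/27.094) ≈ 50.692 copies per cell.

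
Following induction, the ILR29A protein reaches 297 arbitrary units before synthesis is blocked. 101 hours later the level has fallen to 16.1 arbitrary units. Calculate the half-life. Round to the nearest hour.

24 hours

A/A₀ = 16.1/297 ≈ 0.054209.
n = log₂(18.447) ≈ 4.2053 half-lives elapsed in 101 hours.
t½ = 101/4.2053 ≈ 24.017 hours.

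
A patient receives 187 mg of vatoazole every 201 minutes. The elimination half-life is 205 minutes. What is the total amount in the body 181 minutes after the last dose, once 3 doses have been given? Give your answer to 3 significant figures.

179 mg

The 3 doses were given 583, 382, 181 minutes ago.
Total = 187·(1/2)^(583/205) + 187·(1/2)^(382/205) + 187·(1/2)^(181/205)
      = 26.046 + 51.392 + 101.4 ≈ 178.84 mg.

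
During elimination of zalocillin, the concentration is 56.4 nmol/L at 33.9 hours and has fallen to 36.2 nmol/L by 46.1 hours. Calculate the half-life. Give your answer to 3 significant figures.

Over Δt = 46.1 − 33.9 = 12.2 hours, the level fell by a factor of 56.4/36.2 ≈ 1.558.
n = log₂(1.558) ≈ 0.63971 half-lives, so t½ = 12.2/0.63971 ≈ 19.071 hours.

19.1 hours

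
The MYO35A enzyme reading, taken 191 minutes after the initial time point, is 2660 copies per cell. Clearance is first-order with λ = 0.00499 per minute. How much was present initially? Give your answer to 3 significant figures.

6900 copies per cell

t½ = ln 2 / λ = 0.69315 / 0.00499 ≈ 138.91 minutes.
Number of half-lives elapsed: n = 191/138.91 ≈ 1.375.
A₀ = A × 2^n = 2660 × 2^1.375 = 2660 × 2.5937 ≈ 6899.3 copies per cell.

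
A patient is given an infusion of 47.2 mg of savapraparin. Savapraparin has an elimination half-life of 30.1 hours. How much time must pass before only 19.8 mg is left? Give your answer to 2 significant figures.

Fraction remaining = 19.8/47.2 ≈ 0.41949.
n = log₂(47.2/19.8) = ln(2.3838)/ln 2 ≈ 1.2533 half-lives.
t = n × t½ = 1.2533 × 30.1 ≈ 37.724 hours.

38 hours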